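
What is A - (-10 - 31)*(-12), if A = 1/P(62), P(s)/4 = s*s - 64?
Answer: -7439039/15120 ≈ -492.00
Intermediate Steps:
P(s) = -256 + 4*s² (P(s) = 4*(s*s - 64) = 4*(s² - 64) = 4*(-64 + s²) = -256 + 4*s²)
A = 1/15120 (A = 1/(-256 + 4*62²) = 1/(-256 + 4*3844) = 1/(-256 + 15376) = 1/15120 ≈ 6.6138e-5)
A - (-10 - 31)*(-12) = 1/15120 - (-10 - 31)*(-12) = 1/15120 - (-41)*(-12) = 1/15120 - 1*492 = 1/15120 - 492 = -7439039/15120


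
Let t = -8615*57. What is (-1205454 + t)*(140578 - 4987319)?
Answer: 8222539727169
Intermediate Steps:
t = -491055
(-1205454 + t)*(140578 - 4987319) = (-1205454 - 491055)*(140578 - 4987319) = -1696509*(-4846741) = 8222539727169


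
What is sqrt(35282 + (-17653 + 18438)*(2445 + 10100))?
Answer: 3*sqrt(1098123) ≈ 3143.7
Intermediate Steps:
sqrt(35282 + (-17653 + 18438)*(2445 + 10100)) = sqrt(35282 + 785*12545) = sqrt(35282 + 9847825) = sqrt(9883107) = 3*sqrt(1098123)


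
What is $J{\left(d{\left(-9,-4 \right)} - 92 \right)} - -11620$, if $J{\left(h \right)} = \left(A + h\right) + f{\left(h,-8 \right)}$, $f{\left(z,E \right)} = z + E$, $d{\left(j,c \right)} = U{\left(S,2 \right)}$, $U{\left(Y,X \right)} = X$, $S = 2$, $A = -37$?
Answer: $11395$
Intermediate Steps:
$d{\left(j,c \right)} = 2$
$f{\left(z,E \right)} = E + z$
$J{\left(h \right)} = -45 + 2 h$ ($J{\left(h \right)} = \left(-37 + h\right) + \left(-8 + h\right) = -45 + 2 h$)
$J{\left(d{\left(-9,-4 \right)} - 92 \right)} - -11620 = \left(-45 + 2 \left(2 - 92\right)\right) - -11620 = \left(-45 + 2 \left(-90\right)\right) + 11620 = \left(-45 - 180\right) + 11620 = -225 + 11620 = 11395$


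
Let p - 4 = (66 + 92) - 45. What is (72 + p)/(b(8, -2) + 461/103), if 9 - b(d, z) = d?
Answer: 6489/188 ≈ 34.516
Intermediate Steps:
p = 117 (p = 4 + ((66 + 92) - 45) = 4 + (158 - 45) = 4 + 113 = 117)
b(d, z) = 9 - d
(72 + p)/(b(8, -2) + 461/103) = (72 + 117)/((9 - 1*8) + 461/103) = 189/((9 - 8) + 461*(1/103)) = 189/(1 + 461/103) = 189/(564/103) = 189*(103/564) = 6489/188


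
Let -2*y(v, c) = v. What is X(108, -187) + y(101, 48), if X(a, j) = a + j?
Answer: -259/2 ≈ -129.50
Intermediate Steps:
y(v, c) = -v/2
X(108, -187) + y(101, 48) = (108 - 187) - 1/2*101 = -79 - 101/2 = -259/2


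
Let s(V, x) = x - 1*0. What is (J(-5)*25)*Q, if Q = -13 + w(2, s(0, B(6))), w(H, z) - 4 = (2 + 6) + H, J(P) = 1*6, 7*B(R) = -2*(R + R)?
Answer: 150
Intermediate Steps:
B(R) = -4*R/7 (B(R) = (-2*(R + R))/7 = (-4*R)/7 = -4*R/7)
s(V, x) = x (s(V, x) = x + 0 = x)
J(P) = 6
w(H, z) = 12 + H (w(H, z) = 4 + ((2 + 6) + H) = 4 + (8 + H) = 12 + H)
Q = 1 (Q = -13 + (12 + 2) = -13 + 14 = 1)
(J(-5)*25)*Q = (6*25)*1 = 150*1 = 150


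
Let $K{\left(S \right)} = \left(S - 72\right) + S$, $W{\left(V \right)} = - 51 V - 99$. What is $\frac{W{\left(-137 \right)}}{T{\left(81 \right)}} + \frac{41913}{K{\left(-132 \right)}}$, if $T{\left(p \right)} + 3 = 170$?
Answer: $- \frac{1561701}{18704} \approx -83.496$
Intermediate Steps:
$W{\left(V \right)} = -99 - 51 V$
$K{\left(S \right)} = -72 + 2 S$ ($K{\left(S \right)} = \left(-72 + S\right) + S = -72 + 2 S$)
$T{\left(p \right)} = 167$ ($T{\left(p \right)} = -3 + 170 = 167$)
$\frac{W{\left(-137 \right)}}{T{\left(81 \right)}} + \frac{41913}{K{\left(-132 \right)}} = \frac{-99 - -6987}{167} + \frac{41913}{-72 + 2 \left(-132\right)} = \left(-99 + 6987\right) \frac{1}{167} + \frac{41913}{-72 - 264} = 6888 \cdot \frac{1}{167} + \frac{41913}{-336} = \frac{6888}{167} + 41913 \left(- \frac{1}{336}\right) = \frac{6888}{167} - \frac{13971}{112} = - \frac{1561701}{18704}$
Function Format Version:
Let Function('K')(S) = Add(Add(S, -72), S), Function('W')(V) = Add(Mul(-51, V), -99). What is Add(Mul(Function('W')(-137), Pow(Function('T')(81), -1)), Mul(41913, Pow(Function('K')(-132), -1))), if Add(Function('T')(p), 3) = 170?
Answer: Rational(-1561701, 18704) ≈ -83.496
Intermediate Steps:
Function('W')(V) = Add(-99, Mul(-51, V))
Function('K')(S) = Add(-72, Mul(2, S)) (Function('K')(S) = Add(Add(-72, S), S) = Add(-72, Mul(2, S)))
Function('T')(p) = 167 (Function('T')(p) = Add(-3, 170) = 167)
Add(Mul(Function('W')(-137), Pow(Function('T')(81), -1)), Mul(41913, Pow(Function('K')(-132), -1))) = Add(Mul(Add(-99, Mul(-51, -137)), Pow(167, -1)), Mul(41913, Pow(Add(-72, Mul(2, -132)), -1))) = Add(Mul(Add(-99, 6987), Rational(1, 167)), Mul(41913, Pow(Add(-72, -264), -1))) = Add(Mul(6888, Rational(1, 167)), Mul(41913, Pow(-336, -1))) = Add(Rational(6888, 167), Mul(41913, Rational(-1, 336))) = Add(Rational(6888, 167), Rational(-13971, 112)) = Rational(-1561701, 18704)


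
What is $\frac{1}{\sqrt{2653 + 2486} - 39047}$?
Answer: $- \frac{39047}{1524663070} - \frac{3 \sqrt{571}}{1524663070} \approx -2.5657 \cdot 10^{-5}$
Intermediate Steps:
$\frac{1}{\sqrt{2653 + 2486} - 39047} = \frac{1}{\sqrt{5139} - 39047} = \frac{1}{3 \sqrt{571} - 39047} = \frac{1}{-39047 + 3 \sqrt{571}}$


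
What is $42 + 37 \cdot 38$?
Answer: $1448$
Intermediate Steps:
$42 + 37 \cdot 38 = 42 + 1406 = 1448$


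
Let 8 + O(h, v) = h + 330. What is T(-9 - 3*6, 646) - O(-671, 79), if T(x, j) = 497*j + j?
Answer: 322057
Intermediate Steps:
O(h, v) = 322 + h (O(h, v) = -8 + (h + 330) = -8 + (330 + h) = 322 + h)
T(x, j) = 498*j
T(-9 - 3*6, 646) - O(-671, 79) = 498*646 - (322 - 671) = 321708 - 1*(-349) = 321708 + 349 = 322057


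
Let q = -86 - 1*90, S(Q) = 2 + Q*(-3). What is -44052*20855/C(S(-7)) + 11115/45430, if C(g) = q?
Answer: 94856239941/18172 ≈ 5.2199e+6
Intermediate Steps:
S(Q) = 2 - 3*Q
q = -176 (q = -86 - 90 = -176)
C(g) = -176
-44052*20855/C(S(-7)) + 11115/45430 = -44052/((-176/20855)) + 11115/45430 = -44052/((-176*1/20855)) + 11115*(1/45430) = -44052/(-176/20855) + 2223/9086 = -44052*(-20855/176) + 2223/9086 = 229676115/44 + 2223/9086 = 94856239941/18172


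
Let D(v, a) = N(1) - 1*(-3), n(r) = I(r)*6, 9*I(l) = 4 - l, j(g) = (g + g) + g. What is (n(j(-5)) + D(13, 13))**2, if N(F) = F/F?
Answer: 2500/9 ≈ 277.78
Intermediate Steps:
j(g) = 3*g (j(g) = 2*g + g = 3*g)
I(l) = 4/9 - l/9 (I(l) = (4 - l)/9 = 4/9 - l/9)
n(r) = 8/3 - 2*r/3 (n(r) = (4/9 - r/9)*6 = 8/3 - 2*r/3)
N(F) = 1
D(v, a) = 4 (D(v, a) = 1 - 1*(-3) = 1 + 3 = 4)
(n(j(-5)) + D(13, 13))**2 = ((8/3 - 2*(-5)) + 4)**2 = ((8/3 - 2/3*(-15)) + 4)**2 = ((8/3 + 10) + 4)**2 = (38/3 + 4)**2 = (50/3)**2 = 2500/9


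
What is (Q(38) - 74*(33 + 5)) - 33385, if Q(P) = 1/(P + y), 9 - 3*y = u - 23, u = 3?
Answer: -5176168/143 ≈ -36197.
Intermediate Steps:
y = 29/3 (y = 3 - (3 - 23)/3 = 3 - ⅓*(-20) = 3 + 20/3 = 29/3 ≈ 9.6667)
Q(P) = 1/(29/3 + P) (Q(P) = 1/(P + 29/3) = 1/(29/3 + P))
(Q(38) - 74*(33 + 5)) - 33385 = (3/(29 + 3*38) - 74*(33 + 5)) - 33385 = (3/(29 + 114) - 74*38) - 33385 = (3/143 - 2812) - 33385 = -402113/143 - 33385 = -5176168/143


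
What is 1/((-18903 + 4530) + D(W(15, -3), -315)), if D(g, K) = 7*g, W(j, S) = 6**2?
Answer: -1/14121 ≈ -7.0816e-5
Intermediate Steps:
W(j, S) = 36
1/((-18903 + 4530) + D(W(15, -3), -315)) = 1/((-18903 + 4530) + 7*36) = 1/(-14373 + 252) = 1/(-14121) = -1/14121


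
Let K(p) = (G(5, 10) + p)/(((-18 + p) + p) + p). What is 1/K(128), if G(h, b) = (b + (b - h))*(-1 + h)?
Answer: 183/94 ≈ 1.9468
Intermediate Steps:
G(h, b) = (-1 + h)*(-h + 2*b) (G(h, b) = (-h + 2*b)*(-1 + h) = (-1 + h)*(-h + 2*b))
K(p) = (60 + p)/(-18 + 3*p) (K(p) = ((5 - 1*5² - 2*10 + 2*10*5) + p)/(((-18 + p) + p) + p) = ((5 - 1*25 - 20 + 100) + p)/((-18 + 2*p) + p) = ((5 - 25 - 20 + 100) + p)/(-18 + 3*p) = (60 + p)/(-18 + 3*p))
1/K(128) = 1/((60 + 128)/(3*(-6 + 128))) = 1/((⅓)*188/122) = 1/((⅓)*(1/122)*188) = 1/(94/183) = 183/94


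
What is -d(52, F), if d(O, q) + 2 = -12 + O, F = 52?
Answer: -38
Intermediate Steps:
d(O, q) = -14 + O (d(O, q) = -2 + (-12 + O) = -14 + O)
-d(52, F) = -(-14 + 52) = -1*38 = -38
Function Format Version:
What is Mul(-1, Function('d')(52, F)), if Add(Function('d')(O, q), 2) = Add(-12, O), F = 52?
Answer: -38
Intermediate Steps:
Function('d')(O, q) = Add(-14, O) (Function('d')(O, q) = Add(-2, Add(-12, O)) = Add(-14, O))
Mul(-1, Function('d')(52, F)) = Mul(-1, Add(-14, 52)) = Mul(-1, 38) = -38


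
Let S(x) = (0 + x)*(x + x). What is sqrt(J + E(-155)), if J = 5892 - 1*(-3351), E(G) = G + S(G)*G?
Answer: 3*I*sqrt(826518) ≈ 2727.4*I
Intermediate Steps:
S(x) = 2*x**2 (S(x) = x*(2*x) = 2*x**2)
E(G) = G + 2*G**3 (E(G) = G + (2*G**2)*G = G + 2*G**3)
J = 9243 (J = 5892 + 3351 = 9243)
sqrt(J + E(-155)) = sqrt(9243 + (-155 + 2*(-155)**3)) = sqrt(9243 + (-155 + 2*(-3723875))) = sqrt(9243 + (-155 - 7447750)) = sqrt(9243 - 7447905) = sqrt(-7438662) = 3*I*sqrt(826518)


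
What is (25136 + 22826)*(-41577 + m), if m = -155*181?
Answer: -3339689984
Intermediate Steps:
m = -28055
(25136 + 22826)*(-41577 + m) = (25136 + 22826)*(-41577 - 28055) = 47962*(-69632) = -3339689984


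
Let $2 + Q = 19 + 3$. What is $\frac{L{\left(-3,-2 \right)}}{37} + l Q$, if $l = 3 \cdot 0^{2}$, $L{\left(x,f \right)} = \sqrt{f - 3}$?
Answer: $\frac{i \sqrt{5}}{37} \approx 0.060434 i$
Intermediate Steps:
$L{\left(x,f \right)} = \sqrt{-3 + f}$
$l = 0$ ($l = 3 \cdot 0 = 0$)
$Q = 20$ ($Q = -2 + \left(19 + 3\right) = -2 + 22 = 20$)
$\frac{L{\left(-3,-2 \right)}}{37} + l Q = \frac{\sqrt{-3 - 2}}{37} + 0 \cdot 20 = \sqrt{-5} \cdot \frac{1}{37} + 0 = i \sqrt{5} \cdot \frac{1}{37} + 0 = \frac{i \sqrt{5}}{37} + 0 = \frac{i \sqrt{5}}{37}$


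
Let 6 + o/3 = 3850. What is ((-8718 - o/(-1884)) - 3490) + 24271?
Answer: 1894852/157 ≈ 12069.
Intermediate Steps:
o = 11532 (o = -18 + 3*3850 = -18 + 11550 = 11532)
((-8718 - o/(-1884)) - 3490) + 24271 = ((-8718 - 11532/(-1884)) - 3490) + 24271 = ((-8718 - 11532*(-1)/1884) - 3490) + 24271 = ((-8718 - 1*(-961/157)) - 3490) + 24271 = ((-8718 + 961/157) - 3490) + 24271 = (-1367765/157 - 3490) + 24271 = -1915695/157 + 24271 = 1894852/157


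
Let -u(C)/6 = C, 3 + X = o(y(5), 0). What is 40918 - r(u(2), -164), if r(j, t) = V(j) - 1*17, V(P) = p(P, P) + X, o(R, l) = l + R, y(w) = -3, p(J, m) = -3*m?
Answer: 40905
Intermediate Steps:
o(R, l) = R + l
X = -6 (X = -3 + (-3 + 0) = -3 - 3 = -6)
V(P) = -6 - 3*P (V(P) = -3*P - 6 = -6 - 3*P)
u(C) = -6*C
r(j, t) = -23 - 3*j (r(j, t) = (-6 - 3*j) - 1*17 = (-6 - 3*j) - 17 = -23 - 3*j)
40918 - r(u(2), -164) = 40918 - (-23 - (-18)*2) = 40918 - (-23 - 3*(-12)) = 40918 - (-23 + 36) = 40918 - 1*13 = 40918 - 13 = 40905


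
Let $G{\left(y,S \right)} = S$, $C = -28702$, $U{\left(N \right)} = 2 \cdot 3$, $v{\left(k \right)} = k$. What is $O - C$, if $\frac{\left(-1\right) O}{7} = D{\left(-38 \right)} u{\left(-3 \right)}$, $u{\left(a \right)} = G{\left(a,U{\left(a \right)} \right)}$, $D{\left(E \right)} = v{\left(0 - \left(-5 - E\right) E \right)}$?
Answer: $-23966$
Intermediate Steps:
$U{\left(N \right)} = 6$
$D{\left(E \right)} = - E \left(-5 - E\right)$ ($D{\left(E \right)} = 0 - \left(-5 - E\right) E = 0 - E \left(-5 - E\right) = - E \left(-5 - E\right)$)
$u{\left(a \right)} = 6$
$O = -52668$ ($O = - 7 - 38 \left(5 - 38\right) 6 = - 7 \left(-38\right) \left(-33\right) 6 = - 7 \cdot 1254 \cdot 6 = \left(-7\right) 7524 = -52668$)
$O - C = -52668 - -28702 = -52668 + 28702 = -23966$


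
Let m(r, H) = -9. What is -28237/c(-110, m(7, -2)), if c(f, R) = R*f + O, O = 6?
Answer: -28237/996 ≈ -28.350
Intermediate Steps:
c(f, R) = 6 + R*f (c(f, R) = R*f + 6 = 6 + R*f)
-28237/c(-110, m(7, -2)) = -28237/(6 - 9*(-110)) = -28237/(6 + 990) = -28237/996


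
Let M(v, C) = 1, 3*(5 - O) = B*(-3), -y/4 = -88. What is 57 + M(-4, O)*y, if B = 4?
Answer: 409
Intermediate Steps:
y = 352 (y = -4*(-88) = 352)
O = 9 (O = 5 - 4*(-3)/3 = 5 - ⅓*(-12) = 5 + 4 = 9)
57 + M(-4, O)*y = 57 + 1*352 = 57 + 352 = 409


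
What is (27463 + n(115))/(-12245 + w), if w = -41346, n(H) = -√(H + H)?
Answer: -27463/53591 + √230/53591 ≈ -0.51217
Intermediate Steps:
n(H) = -√2*√H (n(H) = -√(2*H) = -√2*√H)
(27463 + n(115))/(-12245 + w) = (27463 - √2*√115)/(-12245 - 41346) = (27463 - √230)/(-53591) = (27463 - √230)*(-1/53591) = -27463/53591 + √230/53591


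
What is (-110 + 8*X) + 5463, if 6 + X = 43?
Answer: 5649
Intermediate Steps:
X = 37 (X = -6 + 43 = 37)
(-110 + 8*X) + 5463 = (-110 + 8*37) + 5463 = (-110 + 296) + 5463 = 186 + 5463 = 5649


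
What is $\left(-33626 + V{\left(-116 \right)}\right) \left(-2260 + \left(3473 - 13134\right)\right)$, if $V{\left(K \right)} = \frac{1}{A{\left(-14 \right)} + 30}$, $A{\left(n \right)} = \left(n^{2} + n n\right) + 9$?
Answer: $\frac{172768728405}{431} \approx 4.0086 \cdot 10^{8}$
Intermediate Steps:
$A{\left(n \right)} = 9 + 2 n^{2}$ ($A{\left(n \right)} = \left(n^{2} + n^{2}\right) + 9 = 2 n^{2} + 9 = 9 + 2 n^{2}$)
$V{\left(K \right)} = \frac{1}{431}$ ($V{\left(K \right)} = \frac{1}{\left(9 + 2 \left(-14\right)^{2}\right) + 30} = \frac{1}{\left(9 + 2 \cdot 196\right) + 30} = \frac{1}{\left(9 + 392\right) + 30} = \frac{1}{401 + 30} = \frac{1}{431}$)
$\left(-33626 + V{\left(-116 \right)}\right) \left(-2260 + \left(3473 - 13134\right)\right) = \left(-33626 + \frac{1}{431}\right) \left(-2260 + \left(3473 - 13134\right)\right) = - \frac{14492805 \left(-2260 - 9661\right)}{431} = \left(- \frac{14492805}{431}\right) \left(-11921\right) = \frac{172768728405}{431}$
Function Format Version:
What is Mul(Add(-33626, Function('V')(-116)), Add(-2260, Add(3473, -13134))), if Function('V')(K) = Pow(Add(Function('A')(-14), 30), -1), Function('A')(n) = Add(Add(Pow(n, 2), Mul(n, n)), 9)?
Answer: Rational(172768728405, 431) ≈ 4.0086e+8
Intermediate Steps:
Function('A')(n) = Add(9, Mul(2, Pow(n, 2))) (Function('A')(n) = Add(Add(Pow(n, 2), Pow(n, 2)), 9) = Add(Mul(2, Pow(n, 2)), 9) = Add(9, Mul(2, Pow(n, 2))))
Function('V')(K) = Rational(1, 431) (Function('V')(K) = Pow(Add(Add(9, Mul(2, Pow(-14, 2))), 30), -1) = Pow(Add(Add(9, Mul(2, 196)), 30), -1) = Pow(Add(Add(9, 392), 30), -1) = Pow(Add(401, 30), -1) = Pow(431, -1) = Rational(1, 431))
Mul(Add(-33626, Function('V')(-116)), Add(-2260, Add(3473, -13134))) = Mul(Add(-33626, Rational(1, 431)), Add(-2260, Add(3473, -13134))) = Mul(Rational(-14492805, 431), Add(-2260, -9661)) = Mul(Rational(-14492805, 431), -11921) = Rational(172768728405, 431)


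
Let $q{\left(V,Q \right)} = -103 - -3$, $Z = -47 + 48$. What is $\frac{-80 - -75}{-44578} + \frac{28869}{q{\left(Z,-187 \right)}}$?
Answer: $- \frac{643460891}{2228900} \approx -288.69$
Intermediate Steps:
$Z = 1$
$q{\left(V,Q \right)} = -100$ ($q{\left(V,Q \right)} = -103 + 3 = -100$)
$\frac{-80 - -75}{-44578} + \frac{28869}{q{\left(Z,-187 \right)}} = \frac{-80 - -75}{-44578} + \frac{28869}{-100} = \left(-80 + 75\right) \left(- \frac{1}{44578}\right) + 28869 \left(- \frac{1}{100}\right) = \left(-5\right) \left(- \frac{1}{44578}\right) - \frac{28869}{100} = \frac{5}{44578} - \frac{28869}{100} = - \frac{643460891}{2228900}$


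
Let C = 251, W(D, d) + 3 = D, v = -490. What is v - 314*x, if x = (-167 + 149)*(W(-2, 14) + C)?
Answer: 1389902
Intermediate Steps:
W(D, d) = -3 + D
x = -4428 (x = (-167 + 149)*((-3 - 2) + 251) = -18*(-5 + 251) = -18*246 = -4428)
v - 314*x = -490 - 314*(-4428) = -490 + 1390392 = 1389902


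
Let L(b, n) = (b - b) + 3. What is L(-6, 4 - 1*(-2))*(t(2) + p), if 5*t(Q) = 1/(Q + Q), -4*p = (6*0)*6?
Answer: 3/20 ≈ 0.15000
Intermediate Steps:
p = 0 (p = -6*0*6/4 = -0*6 = -¼*0 = 0)
L(b, n) = 3 (L(b, n) = 0 + 3 = 3)
t(Q) = 1/(10*Q) (t(Q) = 1/(5*(Q + Q)) = 1/(5*((2*Q))) = (1/(2*Q))/5 = 1/(10*Q))
L(-6, 4 - 1*(-2))*(t(2) + p) = 3*((⅒)/2 + 0) = 3*((⅒)*(½) + 0) = 3*(1/20 + 0) = 3*(1/20) = 3/20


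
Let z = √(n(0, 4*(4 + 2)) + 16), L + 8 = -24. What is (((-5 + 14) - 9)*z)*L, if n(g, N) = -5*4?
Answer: 0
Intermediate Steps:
L = -32 (L = -8 - 24 = -32)
n(g, N) = -20
z = 2*I (z = √(-20 + 16) = √(-4) = 2*I ≈ 2.0*I)
(((-5 + 14) - 9)*z)*L = (((-5 + 14) - 9)*(2*I))*(-32) = ((9 - 9)*(2*I))*(-32) = (0*(2*I))*(-32) = 0*(-32) = 0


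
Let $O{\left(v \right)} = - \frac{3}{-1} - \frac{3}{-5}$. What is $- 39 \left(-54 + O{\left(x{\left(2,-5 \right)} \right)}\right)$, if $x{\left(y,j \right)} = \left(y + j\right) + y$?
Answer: $\frac{9828}{5} \approx 1965.6$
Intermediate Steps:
$x{\left(y,j \right)} = j + 2 y$ ($x{\left(y,j \right)} = \left(j + y\right) + y = j + 2 y$)
$O{\left(v \right)} = \frac{18}{5}$ ($O{\left(v \right)} = \left(-3\right) \left(-1\right) - - \frac{3}{5} = 3 + \frac{3}{5} = \frac{18}{5}$)
$- 39 \left(-54 + O{\left(x{\left(2,-5 \right)} \right)}\right) = - 39 \left(-54 + \frac{18}{5}\right) = \left(-39\right) \left(- \frac{252}{5}\right) = \frac{9828}{5}$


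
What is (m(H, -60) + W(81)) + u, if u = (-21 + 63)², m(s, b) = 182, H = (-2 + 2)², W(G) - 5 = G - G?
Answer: 1951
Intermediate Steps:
W(G) = 5 (W(G) = 5 + (G - G) = 5 + 0 = 5)
H = 0 (H = 0² = 0)
u = 1764 (u = 42² = 1764)
(m(H, -60) + W(81)) + u = (182 + 5) + 1764 = 187 + 1764 = 1951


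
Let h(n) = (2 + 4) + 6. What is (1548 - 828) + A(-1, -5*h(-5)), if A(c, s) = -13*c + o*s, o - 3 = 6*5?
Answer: -1247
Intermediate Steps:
o = 33 (o = 3 + 6*5 = 3 + 30 = 33)
h(n) = 12 (h(n) = 6 + 6 = 12)
A(c, s) = -13*c + 33*s
(1548 - 828) + A(-1, -5*h(-5)) = (1548 - 828) + (-13*(-1) + 33*(-5*12)) = 720 + (13 + 33*(-60)) = 720 + (13 - 1980) = 720 - 1967 = -1247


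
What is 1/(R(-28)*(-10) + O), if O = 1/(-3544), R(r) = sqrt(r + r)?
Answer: 3544*I/(-I + 70880*sqrt(14)) ≈ -5.0387e-8 + 0.013363*I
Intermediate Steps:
R(r) = sqrt(2)*sqrt(r) (R(r) = sqrt(2*r) = sqrt(2)*sqrt(r))
O = -1/3544 ≈ -0.00028217
1/(R(-28)*(-10) + O) = 1/((sqrt(2)*sqrt(-28))*(-10) - 1/3544) = 1/((sqrt(2)*(2*I*sqrt(7)))*(-10) - 1/3544) = 1/((2*I*sqrt(14))*(-10) - 1/3544) = 1/(-20*I*sqrt(14) - 1/3544) = 1/(-1/3544 - 20*I*sqrt(14))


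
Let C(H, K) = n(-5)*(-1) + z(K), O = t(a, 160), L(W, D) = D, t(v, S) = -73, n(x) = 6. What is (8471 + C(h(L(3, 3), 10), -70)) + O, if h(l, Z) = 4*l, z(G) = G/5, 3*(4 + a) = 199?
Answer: 8378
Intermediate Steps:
a = 187/3 (a = -4 + (⅓)*199 = -4 + 199/3 = 187/3 ≈ 62.333)
z(G) = G/5 (z(G) = G*(⅕) = G/5)
O = -73
C(H, K) = -6 + K/5 (C(H, K) = 6*(-1) + K/5 = -6 + K/5)
(8471 + C(h(L(3, 3), 10), -70)) + O = (8471 + (-6 + (⅕)*(-70))) - 73 = (8471 + (-6 - 14)) - 73 = (8471 - 20) - 73 = 8451 - 73 = 8378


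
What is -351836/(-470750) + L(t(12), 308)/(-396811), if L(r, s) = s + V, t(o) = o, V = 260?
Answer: 69672504498/93399389125 ≈ 0.74596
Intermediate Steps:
L(r, s) = 260 + s (L(r, s) = s + 260 = 260 + s)
-351836/(-470750) + L(t(12), 308)/(-396811) = -351836/(-470750) + (260 + 308)/(-396811) = -351836*(-1/470750) + 568*(-1/396811) = 175918/235375 - 568/396811 = 69672504498/93399389125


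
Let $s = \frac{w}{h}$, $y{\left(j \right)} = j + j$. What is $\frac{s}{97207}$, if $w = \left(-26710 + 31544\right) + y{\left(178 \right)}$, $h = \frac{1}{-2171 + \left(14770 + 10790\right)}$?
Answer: $\frac{121388910}{97207} \approx 1248.8$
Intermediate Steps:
$h = \frac{1}{23389}$ ($h = \frac{1}{-2171 + 25560} = \frac{1}{23389} \approx 4.2755 \cdot 10^{-5}$)
$y{\left(j \right)} = 2 j$
$w = 5190$ ($w = \left(-26710 + 31544\right) + 2 \cdot 178 = 4834 + 356 = 5190$)
$s = 121388910$ ($s = 5190 \frac{1}{\frac{1}{23389}} = 5190 \cdot 23389 = 121388910$)
$\frac{s}{97207} = \frac{121388910}{97207}$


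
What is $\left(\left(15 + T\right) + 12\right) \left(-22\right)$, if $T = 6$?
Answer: $-726$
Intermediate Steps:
$\left(\left(15 + T\right) + 12\right) \left(-22\right) = \left(\left(15 + 6\right) + 12\right) \left(-22\right) = \left(21 + 12\right) \left(-22\right) = 33 \left(-22\right) = -726$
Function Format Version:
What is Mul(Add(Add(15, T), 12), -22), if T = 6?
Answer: -726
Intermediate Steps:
Mul(Add(Add(15, T), 12), -22) = Mul(Add(Add(15, 6), 12), -22) = Mul(Add(21, 12), -22) = Mul(33, -22) = -726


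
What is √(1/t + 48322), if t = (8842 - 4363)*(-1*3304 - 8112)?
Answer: √31584568989127707462/25566132 ≈ 219.82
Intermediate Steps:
t = -51132264 (t = 4479*(-3304 - 8112) = 4479*(-11416) = -51132264)
√(1/t + 48322) = √(1/(-51132264) + 48322) = √(-1/51132264 + 48322) = √(2470813261007/51132264) = √31584568989127707462/25566132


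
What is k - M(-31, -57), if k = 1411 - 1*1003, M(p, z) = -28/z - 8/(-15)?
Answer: 115988/285 ≈ 406.98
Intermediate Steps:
M(p, z) = 8/15 - 28/z (M(p, z) = -28/z - 8*(-1/15) = -28/z + 8/15 = 8/15 - 28/z)
k = 408 (k = 1411 - 1003 = 408)
k - M(-31, -57) = 408 - (8/15 - 28/(-57)) = 408 - (8/15 - 28*(-1/57)) = 408 - (8/15 + 28/57) = 408 - 1*292/285 = 408 - 292/285 = 115988/285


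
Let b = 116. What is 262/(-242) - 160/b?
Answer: -8639/3509 ≈ -2.4620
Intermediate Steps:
262/(-242) - 160/b = 262/(-242) - 160/116 = 262*(-1/242) - 160*1/116 = -131/121 - 40/29 = -8639/3509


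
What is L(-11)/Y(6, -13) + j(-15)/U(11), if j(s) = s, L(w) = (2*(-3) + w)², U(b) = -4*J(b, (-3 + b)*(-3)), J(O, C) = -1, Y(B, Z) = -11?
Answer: -1321/44 ≈ -30.023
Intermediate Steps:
U(b) = 4 (U(b) = -4*(-1) = 4)
L(w) = (-6 + w)²
L(-11)/Y(6, -13) + j(-15)/U(11) = (-6 - 11)²/(-11) - 15/4 = (-17)²*(-1/11) - 15*¼ = 289*(-1/11) - 15/4 = -289/11 - 15/4 = -1321/44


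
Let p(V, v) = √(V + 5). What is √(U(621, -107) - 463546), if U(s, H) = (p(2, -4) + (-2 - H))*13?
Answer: √(-462181 + 13*√7) ≈ 679.81*I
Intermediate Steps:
p(V, v) = √(5 + V)
U(s, H) = -26 - 13*H + 13*√7 (U(s, H) = (√(5 + 2) + (-2 - H))*13 = (√7 + (-2 - H))*13 = (-2 + √7 - H)*13 = -26 - 13*H + 13*√7)
√(U(621, -107) - 463546) = √((-26 - 13*(-107) + 13*√7) - 463546) = √((-26 + 1391 + 13*√7) - 463546) = √((1365 + 13*√7) - 463546) = √(-462181 + 13*√7)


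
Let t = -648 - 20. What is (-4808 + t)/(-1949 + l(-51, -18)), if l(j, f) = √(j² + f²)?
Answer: 2668181/948919 + 20535*√13/948919 ≈ 2.8898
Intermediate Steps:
t = -668
l(j, f) = √(f² + j²)
(-4808 + t)/(-1949 + l(-51, -18)) = (-4808 - 668)/(-1949 + √((-18)² + (-51)²)) = -5476/(-1949 + √(324 + 2601)) = -5476/(-1949 + √2925) = -5476/(-1949 + 15*√13)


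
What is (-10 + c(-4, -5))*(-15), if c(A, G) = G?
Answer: 225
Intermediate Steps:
(-10 + c(-4, -5))*(-15) = (-10 - 5)*(-15) = -15*(-15) = 225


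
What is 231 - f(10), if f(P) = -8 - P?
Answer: 249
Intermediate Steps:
231 - f(10) = 231 - (-8 - 1*10) = 231 - (-8 - 10) = 231 - 1*(-18) = 231 + 18 = 249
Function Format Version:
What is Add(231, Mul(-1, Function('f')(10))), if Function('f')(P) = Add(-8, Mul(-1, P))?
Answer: 249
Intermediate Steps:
Add(231, Mul(-1, Function('f')(10))) = Add(231, Mul(-1, Add(-8, Mul(-1, 10)))) = Add(231, Mul(-1, Add(-8, -10))) = Add(231, Mul(-1, -18)) = Add(231, 18) = 249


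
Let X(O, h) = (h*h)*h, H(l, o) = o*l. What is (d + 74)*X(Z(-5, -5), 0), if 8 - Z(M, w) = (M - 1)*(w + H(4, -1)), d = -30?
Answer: 0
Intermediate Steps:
H(l, o) = l*o
Z(M, w) = 8 - (-1 + M)*(-4 + w) (Z(M, w) = 8 - (M - 1)*(w + 4*(-1)) = 8 - (-1 + M)*(w - 4) = 8 - (-1 + M)*(-4 + w))
X(O, h) = h**3 (X(O, h) = h**2*h = h**3)
(d + 74)*X(Z(-5, -5), 0) = (-30 + 74)*0**3 = 44*0 = 0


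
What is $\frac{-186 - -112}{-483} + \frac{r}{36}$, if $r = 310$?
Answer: $\frac{25399}{2898} \approx 8.7643$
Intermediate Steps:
$\frac{-186 - -112}{-483} + \frac{r}{36} = \frac{-186 - -112}{-483} + \frac{310}{36} = \left(-186 + 112\right) \left(- \frac{1}{483}\right) + 310 \cdot \frac{1}{36} = \left(-74\right) \left(- \frac{1}{483}\right) + \frac{155}{18} = \frac{74}{483} + \frac{155}{18} = \frac{25399}{2898}$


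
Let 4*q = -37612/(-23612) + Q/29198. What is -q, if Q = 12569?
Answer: -348743601/689423176 ≈ -0.50585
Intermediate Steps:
q = 348743601/689423176 (q = (-37612/(-23612) + 12569/29198)/4 = (-37612*(-1/23612) + 12569*(1/29198))/4 = (9403/5903 + 12569/29198)/4 = (¼)*(348743601/172355794) = 348743601/689423176 ≈ 0.50585)
-q = -1*348743601/689423176 = -348743601/689423176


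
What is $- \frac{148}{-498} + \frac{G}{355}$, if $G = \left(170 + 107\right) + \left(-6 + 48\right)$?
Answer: $\frac{105701}{88395} \approx 1.1958$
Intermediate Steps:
$G = 319$ ($G = 277 + 42 = 319$)
$- \frac{148}{-498} + \frac{G}{355} = - \frac{148}{-498} + \frac{319}{355} = \left(-148\right) \left(- \frac{1}{498}\right) + 319 \cdot \frac{1}{355} = \frac{74}{249} + \frac{319}{355} = \frac{105701}{88395}$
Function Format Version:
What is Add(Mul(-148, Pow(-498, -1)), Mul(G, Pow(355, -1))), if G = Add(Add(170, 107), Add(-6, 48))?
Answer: Rational(105701, 88395) ≈ 1.1958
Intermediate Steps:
G = 319 (G = Add(277, 42) = 319)
Add(Mul(-148, Pow(-498, -1)), Mul(G, Pow(355, -1))) = Add(Mul(-148, Pow(-498, -1)), Mul(319, Pow(355, -1))) = Add(Mul(-148, Rational(-1, 498)), Mul(319, Rational(1, 355))) = Add(Rational(74, 249), Rational(319, 355)) = Rational(105701, 88395)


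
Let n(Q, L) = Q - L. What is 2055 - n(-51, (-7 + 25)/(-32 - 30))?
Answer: 65277/31 ≈ 2105.7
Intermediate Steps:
2055 - n(-51, (-7 + 25)/(-32 - 30)) = 2055 - (-51 - (-7 + 25)/(-32 - 30)) = 2055 - (-51 - 18/(-62)) = 2055 - (-51 - 18*(-1)/62) = 2055 - (-51 - 1*(-9/31)) = 2055 - (-51 + 9/31) = 2055 - 1*(-1572/31) = 2055 + 1572/31 = 65277/31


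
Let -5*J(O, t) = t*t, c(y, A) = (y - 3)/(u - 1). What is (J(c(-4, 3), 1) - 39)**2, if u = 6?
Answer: 38416/25 ≈ 1536.6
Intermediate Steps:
c(y, A) = -3/5 + y/5 (c(y, A) = (y - 3)/(6 - 1) = (-3 + y)/5 = (-3 + y)*(1/5) = -3/5 + y/5)
J(O, t) = -t**2/5 (J(O, t) = -t*t/5 = -t**2/5)
(J(c(-4, 3), 1) - 39)**2 = (-1/5*1**2 - 39)**2 = (-1/5*1 - 39)**2 = (-1/5 - 39)**2 = (-196/5)**2 = 38416/25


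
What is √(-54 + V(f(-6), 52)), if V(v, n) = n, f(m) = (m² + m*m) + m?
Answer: I*√2 ≈ 1.4142*I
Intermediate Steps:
f(m) = m + 2*m² (f(m) = (m² + m²) + m = 2*m² + m = m + 2*m²)
√(-54 + V(f(-6), 52)) = √(-54 + 52) = √(-2) = I*√2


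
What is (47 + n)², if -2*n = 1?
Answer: 8649/4 ≈ 2162.3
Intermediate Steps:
n = -½ (n = -½*1 = -½ ≈ -0.50000)
(47 + n)² = (47 - ½)² = (93/2)² = 8649/4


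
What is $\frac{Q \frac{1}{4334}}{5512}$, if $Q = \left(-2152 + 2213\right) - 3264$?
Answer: $- \frac{3203}{23889008} \approx -0.00013408$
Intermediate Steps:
$Q = -3203$ ($Q = 61 - 3264 = -3203$)
$\frac{Q \frac{1}{4334}}{5512} = \frac{\left(-3203\right) \frac{1}{4334}}{5512} = \left(-3203\right) \frac{1}{4334} \cdot \frac{1}{5512} = \left(- \frac{3203}{4334}\right) \frac{1}{5512} = - \frac{3203}{23889008}$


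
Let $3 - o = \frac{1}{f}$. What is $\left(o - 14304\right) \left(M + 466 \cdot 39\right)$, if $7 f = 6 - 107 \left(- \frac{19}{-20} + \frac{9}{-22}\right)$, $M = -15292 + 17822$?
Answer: $- \frac{3379219364192}{11413} \approx -2.9608 \cdot 10^{8}$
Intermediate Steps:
$M = 2530$
$f = - \frac{11413}{1540}$ ($f = \frac{6 - 107 \left(- \frac{19}{-20} + \frac{9}{-22}\right)}{7} = \frac{6 - 107 \left(\left(-19\right) \left(- \frac{1}{20}\right) + 9 \left(- \frac{1}{22}\right)\right)}{7} = \frac{6 - 107 \left(\frac{19}{20} - \frac{9}{22}\right)}{7} = \frac{6 - \frac{12733}{220}}{7} = \frac{1}{7} \left(- \frac{11413}{220}\right) = - \frac{11413}{1540} \approx -7.411$)
$o = \frac{35779}{11413}$ ($o = 3 - \frac{1}{- \frac{11413}{1540}} = 3 - - \frac{1540}{11413} = 3 + \frac{1540}{11413} = \frac{35779}{11413} \approx 3.1349$)
$\left(o - 14304\right) \left(M + 466 \cdot 39\right) = \left(\frac{35779}{11413} - 14304\right) \left(2530 + 466 \cdot 39\right) = - \frac{163215773 \left(2530 + 18174\right)}{11413} = \left(- \frac{163215773}{11413}\right) 20704 = - \frac{3379219364192}{11413}$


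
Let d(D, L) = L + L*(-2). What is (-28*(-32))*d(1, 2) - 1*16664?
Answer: -18456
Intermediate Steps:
d(D, L) = -L (d(D, L) = L - 2*L = -L)
(-28*(-32))*d(1, 2) - 1*16664 = (-28*(-32))*(-1*2) - 1*16664 = 896*(-2) - 16664 = -1792 - 16664 = -18456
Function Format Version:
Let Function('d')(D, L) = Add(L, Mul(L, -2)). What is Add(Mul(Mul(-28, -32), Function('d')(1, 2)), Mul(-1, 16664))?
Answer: -18456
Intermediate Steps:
Function('d')(D, L) = Mul(-1, L) (Function('d')(D, L) = Add(L, Mul(-2, L)) = Mul(-1, L))
Add(Mul(Mul(-28, -32), Function('d')(1, 2)), Mul(-1, 16664)) = Add(Mul(Mul(-28, -32), Mul(-1, 2)), Mul(-1, 16664)) = Add(Mul(896, -2), -16664) = Add(-1792, -16664) = -18456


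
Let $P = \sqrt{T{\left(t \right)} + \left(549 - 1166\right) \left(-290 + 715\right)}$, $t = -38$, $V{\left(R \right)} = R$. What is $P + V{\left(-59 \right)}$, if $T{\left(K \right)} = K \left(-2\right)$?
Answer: $-59 + i \sqrt{262149} \approx -59.0 + 512.0 i$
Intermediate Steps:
$T{\left(K \right)} = - 2 K$
$P = i \sqrt{262149}$ ($P = \sqrt{\left(-2\right) \left(-38\right) + \left(549 - 1166\right) \left(-290 + 715\right)} = \sqrt{76 - 262225} = \sqrt{-262149} = i \sqrt{262149} \approx 512.0 i$)
$P + V{\left(-59 \right)} = i \sqrt{262149} - 59 = -59 + i \sqrt{262149}$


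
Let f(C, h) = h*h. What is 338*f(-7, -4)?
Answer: 5408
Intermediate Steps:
f(C, h) = h**2
338*f(-7, -4) = 338*(-4)**2 = 338*16 = 5408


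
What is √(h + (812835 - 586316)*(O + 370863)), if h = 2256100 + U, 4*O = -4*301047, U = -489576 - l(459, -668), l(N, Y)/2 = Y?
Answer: 2*√3954104591 ≈ 1.2576e+5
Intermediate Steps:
l(N, Y) = 2*Y
U = -488240 (U = -489576 - 2*(-668) = -489576 - 1*(-1336) = -489576 + 1336 = -488240)
O = -301047 (O = (-4*301047)/4 = (¼)*(-1204188) = -301047)
h = 1767860 (h = 2256100 - 488240 = 1767860)
√(h + (812835 - 586316)*(O + 370863)) = √(1767860 + (812835 - 586316)*(-301047 + 370863)) = √(1767860 + 226519*69816) = √(1767860 + 15814650504) = √15816418364 = 2*√3954104591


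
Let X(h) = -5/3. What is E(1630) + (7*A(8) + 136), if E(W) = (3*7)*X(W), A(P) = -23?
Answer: -60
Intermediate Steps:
X(h) = -5/3 (X(h) = -5*⅓ = -5/3)
E(W) = -35 (E(W) = (3*7)*(-5/3) = 21*(-5/3) = -35)
E(1630) + (7*A(8) + 136) = -35 + (7*(-23) + 136) = -35 + (-161 + 136) = -35 - 25 = -60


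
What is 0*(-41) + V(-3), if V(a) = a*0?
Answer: 0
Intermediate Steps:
V(a) = 0
0*(-41) + V(-3) = 0*(-41) + 0 = 0 + 0 = 0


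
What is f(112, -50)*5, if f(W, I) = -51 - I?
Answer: -5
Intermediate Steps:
f(112, -50)*5 = (-51 - 1*(-50))*5 = (-51 + 50)*5 = -1*5 = -5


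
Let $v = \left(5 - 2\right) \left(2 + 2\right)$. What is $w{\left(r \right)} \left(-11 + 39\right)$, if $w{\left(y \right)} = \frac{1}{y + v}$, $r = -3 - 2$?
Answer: $4$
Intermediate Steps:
$v = 12$ ($v = 3 \cdot 4 = 12$)
$r = -5$ ($r = -3 - 2 = -5$)
$w{\left(y \right)} = \frac{1}{12 + y}$ ($w{\left(y \right)} = \frac{1}{y + 12} = \frac{1}{12 + y}$)
$w{\left(r \right)} \left(-11 + 39\right) = \frac{-11 + 39}{12 - 5} = \frac{1}{7} \cdot 28 = 4$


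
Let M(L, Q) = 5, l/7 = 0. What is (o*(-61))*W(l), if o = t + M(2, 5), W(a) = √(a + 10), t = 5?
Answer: -610*√10 ≈ -1929.0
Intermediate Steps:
l = 0 (l = 7*0 = 0)
W(a) = √(10 + a)
o = 10 (o = 5 + 5 = 10)
(o*(-61))*W(l) = (10*(-61))*√(10 + 0) = -610*√10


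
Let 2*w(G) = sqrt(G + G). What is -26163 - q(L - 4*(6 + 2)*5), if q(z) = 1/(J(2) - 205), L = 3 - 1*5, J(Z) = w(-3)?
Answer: -2199078229/84053 + I*sqrt(6)/84053 ≈ -26163.0 + 2.9142e-5*I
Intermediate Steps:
w(G) = sqrt(2)*sqrt(G)/2 (w(G) = sqrt(G + G)/2 = sqrt(2*G)/2 = (sqrt(2)*sqrt(G))/2 = sqrt(2)*sqrt(G)/2)
J(Z) = I*sqrt(6)/2 (J(Z) = sqrt(2)*sqrt(-3)/2 = sqrt(2)*(I*sqrt(3))/2 = I*sqrt(6)/2)
L = -2 (L = 3 - 5 = -2)
q(z) = 1/(-205 + I*sqrt(6)/2) (q(z) = 1/(I*sqrt(6)/2 - 205) = 1/(-205 + I*sqrt(6)/2))
-26163 - q(L - 4*(6 + 2)*5) = -26163 - (-410/84053 - I*sqrt(6)/84053) = -26163 + (410/84053 + I*sqrt(6)/84053) = -2199078229/84053 + I*sqrt(6)/84053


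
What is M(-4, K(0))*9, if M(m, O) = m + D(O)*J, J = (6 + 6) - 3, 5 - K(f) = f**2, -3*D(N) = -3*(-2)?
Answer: -198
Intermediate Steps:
D(N) = -2 (D(N) = -(-1)*(-2) = -1/3*6 = -2)
K(f) = 5 - f**2
J = 9 (J = 12 - 3 = 9)
M(m, O) = -18 + m (M(m, O) = m - 2*9 = m - 18 = -18 + m)
M(-4, K(0))*9 = (-18 - 4)*9 = -22*9 = -198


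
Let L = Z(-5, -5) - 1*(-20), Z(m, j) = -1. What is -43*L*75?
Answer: -61275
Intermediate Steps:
L = 19 (L = -1 - 1*(-20) = -1 + 20 = 19)
-43*L*75 = -43*19*75 = -817*75 = -61275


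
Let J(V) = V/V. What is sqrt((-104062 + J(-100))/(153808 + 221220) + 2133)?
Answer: sqrt(74989723470891)/187514 ≈ 46.181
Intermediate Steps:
J(V) = 1
sqrt((-104062 + J(-100))/(153808 + 221220) + 2133) = sqrt((-104062 + 1)/(153808 + 221220) + 2133) = sqrt(-104061/375028 + 2133) = sqrt(799830663/375028) = sqrt(74989723470891)/187514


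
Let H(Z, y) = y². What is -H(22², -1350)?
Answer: -1822500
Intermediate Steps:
-H(22², -1350) = -1*(-1350)² = -1*1822500 = -1822500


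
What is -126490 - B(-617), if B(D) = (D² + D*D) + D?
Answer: -887251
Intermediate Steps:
B(D) = D + 2*D² (B(D) = (D² + D²) + D = 2*D² + D = D + 2*D²)
-126490 - B(-617) = -126490 - (-617)*(1 + 2*(-617)) = -126490 - (-617)*(1 - 1234) = -126490 - (-617)*(-1233) = -126490 - 1*760761 = -126490 - 760761 = -887251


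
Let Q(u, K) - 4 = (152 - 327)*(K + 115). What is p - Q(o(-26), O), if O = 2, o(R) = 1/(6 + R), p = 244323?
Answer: 264794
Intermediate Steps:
Q(u, K) = -20121 - 175*K (Q(u, K) = 4 + (152 - 327)*(K + 115) = 4 - 175*(115 + K) = 4 + (-20125 - 175*K) = -20121 - 175*K)
p - Q(o(-26), O) = 244323 - (-20121 - 175*2) = 244323 - (-20121 - 350) = 244323 - 1*(-20471) = 244323 + 20471 = 264794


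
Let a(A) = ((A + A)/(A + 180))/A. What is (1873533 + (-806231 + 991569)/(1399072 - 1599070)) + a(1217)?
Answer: 261729813515804/139698603 ≈ 1.8735e+6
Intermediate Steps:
a(A) = 2/(180 + A) (a(A) = ((2*A)/(180 + A))/A = (2*A/(180 + A))/A = 2/(180 + A))
(1873533 + (-806231 + 991569)/(1399072 - 1599070)) + a(1217) = (1873533 + (-806231 + 991569)/(1399072 - 1599070)) + 2/(180 + 1217) = (1873533 + 185338/(-199998)) + 2/1397 = (1873533 + 185338*(-1/199998)) + 2*(1/1397) = (1873533 - 92669/99999) + 2/1397 = 187351333798/99999 + 2/1397 = 261729813515804/139698603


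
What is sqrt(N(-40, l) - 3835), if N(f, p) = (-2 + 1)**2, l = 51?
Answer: 3*I*sqrt(426) ≈ 61.919*I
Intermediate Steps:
N(f, p) = 1 (N(f, p) = (-1)**2 = 1)
sqrt(N(-40, l) - 3835) = sqrt(1 - 3835) = sqrt(-3834) = 3*I*sqrt(426)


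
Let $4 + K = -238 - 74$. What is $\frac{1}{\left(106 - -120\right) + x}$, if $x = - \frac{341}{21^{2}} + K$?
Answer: $- \frac{441}{40031} \approx -0.011016$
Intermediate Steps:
$K = -316$ ($K = -4 - 312 = -316$)
$x = - \frac{139697}{441}$ ($x = - \frac{341}{21^{2}} - 316 = - \frac{341}{441} - 316 = - \frac{139697}{441} \approx -316.77$)
$\frac{1}{\left(106 - -120\right) + x} = \frac{1}{\left(106 - -120\right) - \frac{139697}{441}} = \frac{1}{\left(106 + \left(-101 + 221\right)\right) - \frac{139697}{441}} = \frac{1}{\left(106 + 120\right) - \frac{139697}{441}} = \frac{1}{226 - \frac{139697}{441}} = \frac{1}{- \frac{40031}{441}} = - \frac{441}{40031}$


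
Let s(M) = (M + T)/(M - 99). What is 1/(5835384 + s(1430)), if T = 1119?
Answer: 1331/7766898653 ≈ 1.7137e-7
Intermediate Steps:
s(M) = (1119 + M)/(-99 + M) (s(M) = (M + 1119)/(M - 99) = (1119 + M)/(-99 + M))
1/(5835384 + s(1430)) = 1/(5835384 + (1119 + 1430)/(-99 + 1430)) = 1/(5835384 + 2549/1331) = 1/(7766898653/1331) = 1331/7766898653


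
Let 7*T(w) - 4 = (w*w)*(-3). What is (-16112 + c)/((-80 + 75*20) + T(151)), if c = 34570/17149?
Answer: 1933890826/1002513391 ≈ 1.9290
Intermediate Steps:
T(w) = 4/7 - 3*w²/7 (T(w) = 4/7 + ((w*w)*(-3))/7 = 4/7 + (w²*(-3))/7 = 4/7 + (-3*w²)/7 = 4/7 - 3*w²/7)
c = 34570/17149 (c = 34570*(1/17149) = 34570/17149 ≈ 2.0159)
(-16112 + c)/((-80 + 75*20) + T(151)) = (-16112 + 34570/17149)/((-80 + 75*20) + (4/7 - 3/7*151²)) = -276270118/(17149*((-80 + 1500) + (4/7 - 3/7*22801))) = -276270118/(17149*(1420 + (4/7 - 68403/7))) = -276270118/(17149*(1420 - 68399/7)) = -276270118/(17149*(-58459/7)) = -276270118/17149*(-7/58459) = 1933890826/1002513391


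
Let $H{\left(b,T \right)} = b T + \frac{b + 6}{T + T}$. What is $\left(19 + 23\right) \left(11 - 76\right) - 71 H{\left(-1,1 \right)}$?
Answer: $- \frac{5673}{2} \approx -2836.5$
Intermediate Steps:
$H{\left(b,T \right)} = T b + \frac{6 + b}{2 T}$
$\left(19 + 23\right) \left(11 - 76\right) - 71 H{\left(-1,1 \right)} = \left(19 + 23\right) \left(11 - 76\right) - 71 \frac{3 + \frac{1}{2} \left(-1\right) - 1^{2}}{1} = 42 \left(-65\right) - 71 \cdot 1 \left(3 - \frac{1}{2} - 1\right) = -2730 - 71 \cdot 1 \left(3 - \frac{1}{2} - 1\right) = -2730 - 71 \cdot 1 \cdot \frac{3}{2} = -2730 - \frac{213}{2} = - \frac{5673}{2}$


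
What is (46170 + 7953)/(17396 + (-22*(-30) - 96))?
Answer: 54123/17960 ≈ 3.0135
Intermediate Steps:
(46170 + 7953)/(17396 + (-22*(-30) - 96)) = 54123/(17396 + (660 - 96)) = 54123/(17396 + 564) = 54123/17960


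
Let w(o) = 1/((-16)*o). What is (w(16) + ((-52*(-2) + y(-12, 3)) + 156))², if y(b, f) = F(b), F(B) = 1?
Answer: 4464244225/65536 ≈ 68119.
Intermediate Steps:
y(b, f) = 1
w(o) = -1/(16*o)
(w(16) + ((-52*(-2) + y(-12, 3)) + 156))² = (-1/16/16 + ((-52*(-2) + 1) + 156))² = (-1/16*1/16 + ((104 + 1) + 156))² = (-1/256 + (105 + 156))² = (-1/256 + 261)² = (66815/256)² = 4464244225/65536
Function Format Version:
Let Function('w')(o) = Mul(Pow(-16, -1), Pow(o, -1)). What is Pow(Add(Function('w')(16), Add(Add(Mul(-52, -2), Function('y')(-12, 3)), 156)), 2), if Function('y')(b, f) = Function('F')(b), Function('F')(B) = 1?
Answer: Rational(4464244225, 65536) ≈ 68119.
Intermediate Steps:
Function('y')(b, f) = 1
Function('w')(o) = Mul(Rational(-1, 16), Pow(o, -1))
Pow(Add(Function('w')(16), Add(Add(Mul(-52, -2), Function('y')(-12, 3)), 156)), 2) = Pow(Add(Mul(Rational(-1, 16), Pow(16, -1)), Add(Add(Mul(-52, -2), 1), 156)), 2) = Pow(Add(Mul(Rational(-1, 16), Rational(1, 16)), Add(Add(104, 1), 156)), 2) = Pow(Add(Rational(-1, 256), Add(105, 156)), 2) = Pow(Add(Rational(-1, 256), 261), 2) = Pow(Rational(66815, 256), 2) = Rational(4464244225, 65536)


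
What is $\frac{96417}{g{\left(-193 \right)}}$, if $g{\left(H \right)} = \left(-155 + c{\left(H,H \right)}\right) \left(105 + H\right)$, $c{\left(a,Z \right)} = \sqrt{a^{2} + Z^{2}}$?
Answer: $- \frac{14944635}{4441624} - \frac{18608481 \sqrt{2}}{4441624} \approx -9.2896$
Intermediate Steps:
$c{\left(a,Z \right)} = \sqrt{Z^{2} + a^{2}}$
$g{\left(H \right)} = \left(-155 + \sqrt{2} \sqrt{H^{2}}\right) \left(105 + H\right)$ ($g{\left(H \right)} = \left(-155 + \sqrt{H^{2} + H^{2}}\right) \left(105 + H\right) = \left(-155 + \sqrt{2 H^{2}}\right) \left(105 + H\right) = \left(-155 + \sqrt{2} \sqrt{H^{2}}\right) \left(105 + H\right)$)
$\frac{96417}{g{\left(-193 \right)}} = \frac{96417}{-16275 - -29915 + 105 \sqrt{2} \sqrt{\left(-193\right)^{2}} - 193 \sqrt{2} \sqrt{\left(-193\right)^{2}}} = \frac{96417}{-16275 + 29915 + 105 \sqrt{2} \sqrt{37249} - 193 \sqrt{2} \sqrt{37249}} = \frac{96417}{-16275 + 29915 + 105 \sqrt{2} \cdot 193 - 193 \sqrt{2} \cdot 193} = \frac{96417}{-16275 + 29915 + 20265 \sqrt{2} - 37249 \sqrt{2}} = \frac{96417}{13640 - 16984 \sqrt{2}}$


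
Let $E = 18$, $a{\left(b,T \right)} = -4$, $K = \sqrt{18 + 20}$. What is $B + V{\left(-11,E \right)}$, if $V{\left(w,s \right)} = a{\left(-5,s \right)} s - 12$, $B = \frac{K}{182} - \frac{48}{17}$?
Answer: $- \frac{1476}{17} + \frac{\sqrt{38}}{182} \approx -86.79$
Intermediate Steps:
$K = \sqrt{38} \approx 6.1644$
$B = - \frac{48}{17} + \frac{\sqrt{38}}{182}$ ($B = \frac{\sqrt{38}}{182} - \frac{48}{17} = - \frac{48}{17} + \frac{\sqrt{38}}{182} \approx -2.7897$)
$V{\left(w,s \right)} = -12 - 4 s$ ($V{\left(w,s \right)} = - 4 s - 12 = -12 - 4 s$)
$B + V{\left(-11,E \right)} = \left(- \frac{48}{17} + \frac{\sqrt{38}}{182}\right) - 84 = - \frac{1476}{17} + \frac{\sqrt{38}}{182}$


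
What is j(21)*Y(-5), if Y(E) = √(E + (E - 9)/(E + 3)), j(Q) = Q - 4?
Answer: 17*√2 ≈ 24.042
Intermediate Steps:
j(Q) = -4 + Q
Y(E) = √(E + (-9 + E)/(3 + E))
j(21)*Y(-5) = (-4 + 21)*√((-9 - 5 - 5*(3 - 5))/(3 - 5)) = 17*√((-9 - 5 - 5*(-2))/(-2)) = 17*√(-(-9 - 5 + 10)/2) = 17*√(-½*(-4)) = 17*√2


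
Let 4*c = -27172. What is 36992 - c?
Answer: 43785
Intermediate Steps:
c = -6793 (c = (¼)*(-27172) = -6793)
36992 - c = 36992 - 1*(-6793) = 36992 + 6793 = 43785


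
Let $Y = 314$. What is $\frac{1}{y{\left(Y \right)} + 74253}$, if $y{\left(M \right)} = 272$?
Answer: $\frac{1}{74525} \approx 1.3418 \cdot 10^{-5}$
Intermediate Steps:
$\frac{1}{y{\left(Y \right)} + 74253} = \frac{1}{272 + 74253} = \frac{1}{74525}$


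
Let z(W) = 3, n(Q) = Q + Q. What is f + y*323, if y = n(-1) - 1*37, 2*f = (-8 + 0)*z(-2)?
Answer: -12609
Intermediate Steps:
n(Q) = 2*Q
f = -12 (f = ((-8 + 0)*3)/2 = (-8*3)/2 = (½)*(-24) = -12)
y = -39 (y = 2*(-1) - 1*37 = -2 - 37 = -39)
f + y*323 = -12 - 39*323 = -12 - 12597 = -12609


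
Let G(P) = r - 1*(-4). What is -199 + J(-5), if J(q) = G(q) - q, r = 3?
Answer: -187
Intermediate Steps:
G(P) = 7 (G(P) = 3 - 1*(-4) = 3 + 4 = 7)
J(q) = 7 - q
-199 + J(-5) = -199 + (7 - 1*(-5)) = -199 + (7 + 5) = -199 + 12 = -187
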